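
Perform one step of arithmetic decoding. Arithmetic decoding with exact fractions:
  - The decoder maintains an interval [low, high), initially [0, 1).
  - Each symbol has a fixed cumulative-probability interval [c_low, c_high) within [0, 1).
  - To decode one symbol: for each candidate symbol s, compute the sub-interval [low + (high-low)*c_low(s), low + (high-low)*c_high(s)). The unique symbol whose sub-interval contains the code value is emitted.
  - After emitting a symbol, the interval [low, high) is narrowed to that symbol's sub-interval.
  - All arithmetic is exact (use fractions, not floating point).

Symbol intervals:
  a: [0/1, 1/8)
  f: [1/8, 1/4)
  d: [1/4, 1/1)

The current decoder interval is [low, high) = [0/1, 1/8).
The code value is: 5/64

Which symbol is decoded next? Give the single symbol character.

Interval width = high − low = 1/8 − 0/1 = 1/8
Scaled code = (code − low) / width = (5/64 − 0/1) / 1/8 = 5/8
  a: [0/1, 1/8) 
  f: [1/8, 1/4) 
  d: [1/4, 1/1) ← scaled code falls here ✓

Answer: d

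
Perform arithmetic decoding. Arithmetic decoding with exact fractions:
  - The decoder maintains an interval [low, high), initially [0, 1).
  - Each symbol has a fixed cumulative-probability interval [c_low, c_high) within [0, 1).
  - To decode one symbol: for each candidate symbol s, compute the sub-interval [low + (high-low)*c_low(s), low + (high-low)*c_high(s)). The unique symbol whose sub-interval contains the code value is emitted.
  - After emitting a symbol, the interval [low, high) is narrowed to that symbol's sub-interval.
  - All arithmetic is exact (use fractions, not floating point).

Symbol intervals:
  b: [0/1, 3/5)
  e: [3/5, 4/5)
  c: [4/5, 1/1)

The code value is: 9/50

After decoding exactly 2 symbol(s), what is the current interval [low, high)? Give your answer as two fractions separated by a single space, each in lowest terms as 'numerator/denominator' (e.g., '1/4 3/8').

Answer: 0/1 9/25

Derivation:
Step 1: interval [0/1, 1/1), width = 1/1 - 0/1 = 1/1
  'b': [0/1 + 1/1*0/1, 0/1 + 1/1*3/5) = [0/1, 3/5) <- contains code 9/50
  'e': [0/1 + 1/1*3/5, 0/1 + 1/1*4/5) = [3/5, 4/5)
  'c': [0/1 + 1/1*4/5, 0/1 + 1/1*1/1) = [4/5, 1/1)
  emit 'b', narrow to [0/1, 3/5)
Step 2: interval [0/1, 3/5), width = 3/5 - 0/1 = 3/5
  'b': [0/1 + 3/5*0/1, 0/1 + 3/5*3/5) = [0/1, 9/25) <- contains code 9/50
  'e': [0/1 + 3/5*3/5, 0/1 + 3/5*4/5) = [9/25, 12/25)
  'c': [0/1 + 3/5*4/5, 0/1 + 3/5*1/1) = [12/25, 3/5)
  emit 'b', narrow to [0/1, 9/25)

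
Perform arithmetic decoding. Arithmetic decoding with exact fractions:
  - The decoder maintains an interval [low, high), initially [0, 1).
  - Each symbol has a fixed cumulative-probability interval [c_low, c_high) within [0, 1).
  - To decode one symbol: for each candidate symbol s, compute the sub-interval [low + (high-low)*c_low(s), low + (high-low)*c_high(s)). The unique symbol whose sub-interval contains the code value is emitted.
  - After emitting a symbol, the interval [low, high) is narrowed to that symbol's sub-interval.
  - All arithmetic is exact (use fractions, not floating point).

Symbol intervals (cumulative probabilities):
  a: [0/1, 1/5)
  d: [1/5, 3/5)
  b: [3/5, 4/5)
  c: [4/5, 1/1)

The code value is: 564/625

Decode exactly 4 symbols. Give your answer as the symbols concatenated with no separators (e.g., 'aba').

Answer: cdbc

Derivation:
Step 1: interval [0/1, 1/1), width = 1/1 - 0/1 = 1/1
  'a': [0/1 + 1/1*0/1, 0/1 + 1/1*1/5) = [0/1, 1/5)
  'd': [0/1 + 1/1*1/5, 0/1 + 1/1*3/5) = [1/5, 3/5)
  'b': [0/1 + 1/1*3/5, 0/1 + 1/1*4/5) = [3/5, 4/5)
  'c': [0/1 + 1/1*4/5, 0/1 + 1/1*1/1) = [4/5, 1/1) <- contains code 564/625
  emit 'c', narrow to [4/5, 1/1)
Step 2: interval [4/5, 1/1), width = 1/1 - 4/5 = 1/5
  'a': [4/5 + 1/5*0/1, 4/5 + 1/5*1/5) = [4/5, 21/25)
  'd': [4/5 + 1/5*1/5, 4/5 + 1/5*3/5) = [21/25, 23/25) <- contains code 564/625
  'b': [4/5 + 1/5*3/5, 4/5 + 1/5*4/5) = [23/25, 24/25)
  'c': [4/5 + 1/5*4/5, 4/5 + 1/5*1/1) = [24/25, 1/1)
  emit 'd', narrow to [21/25, 23/25)
Step 3: interval [21/25, 23/25), width = 23/25 - 21/25 = 2/25
  'a': [21/25 + 2/25*0/1, 21/25 + 2/25*1/5) = [21/25, 107/125)
  'd': [21/25 + 2/25*1/5, 21/25 + 2/25*3/5) = [107/125, 111/125)
  'b': [21/25 + 2/25*3/5, 21/25 + 2/25*4/5) = [111/125, 113/125) <- contains code 564/625
  'c': [21/25 + 2/25*4/5, 21/25 + 2/25*1/1) = [113/125, 23/25)
  emit 'b', narrow to [111/125, 113/125)
Step 4: interval [111/125, 113/125), width = 113/125 - 111/125 = 2/125
  'a': [111/125 + 2/125*0/1, 111/125 + 2/125*1/5) = [111/125, 557/625)
  'd': [111/125 + 2/125*1/5, 111/125 + 2/125*3/5) = [557/625, 561/625)
  'b': [111/125 + 2/125*3/5, 111/125 + 2/125*4/5) = [561/625, 563/625)
  'c': [111/125 + 2/125*4/5, 111/125 + 2/125*1/1) = [563/625, 113/125) <- contains code 564/625
  emit 'c', narrow to [563/625, 113/125)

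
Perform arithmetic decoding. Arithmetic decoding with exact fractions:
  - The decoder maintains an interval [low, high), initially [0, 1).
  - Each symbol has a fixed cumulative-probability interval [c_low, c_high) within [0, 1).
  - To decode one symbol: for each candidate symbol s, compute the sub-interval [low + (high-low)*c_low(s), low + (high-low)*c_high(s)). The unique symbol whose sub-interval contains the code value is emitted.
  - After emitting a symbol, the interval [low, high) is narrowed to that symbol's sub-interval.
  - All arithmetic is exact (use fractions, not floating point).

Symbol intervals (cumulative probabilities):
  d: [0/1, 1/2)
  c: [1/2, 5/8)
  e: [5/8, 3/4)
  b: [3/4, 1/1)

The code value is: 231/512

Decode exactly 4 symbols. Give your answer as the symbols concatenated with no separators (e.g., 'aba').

Step 1: interval [0/1, 1/1), width = 1/1 - 0/1 = 1/1
  'd': [0/1 + 1/1*0/1, 0/1 + 1/1*1/2) = [0/1, 1/2) <- contains code 231/512
  'c': [0/1 + 1/1*1/2, 0/1 + 1/1*5/8) = [1/2, 5/8)
  'e': [0/1 + 1/1*5/8, 0/1 + 1/1*3/4) = [5/8, 3/4)
  'b': [0/1 + 1/1*3/4, 0/1 + 1/1*1/1) = [3/4, 1/1)
  emit 'd', narrow to [0/1, 1/2)
Step 2: interval [0/1, 1/2), width = 1/2 - 0/1 = 1/2
  'd': [0/1 + 1/2*0/1, 0/1 + 1/2*1/2) = [0/1, 1/4)
  'c': [0/1 + 1/2*1/2, 0/1 + 1/2*5/8) = [1/4, 5/16)
  'e': [0/1 + 1/2*5/8, 0/1 + 1/2*3/4) = [5/16, 3/8)
  'b': [0/1 + 1/2*3/4, 0/1 + 1/2*1/1) = [3/8, 1/2) <- contains code 231/512
  emit 'b', narrow to [3/8, 1/2)
Step 3: interval [3/8, 1/2), width = 1/2 - 3/8 = 1/8
  'd': [3/8 + 1/8*0/1, 3/8 + 1/8*1/2) = [3/8, 7/16)
  'c': [3/8 + 1/8*1/2, 3/8 + 1/8*5/8) = [7/16, 29/64) <- contains code 231/512
  'e': [3/8 + 1/8*5/8, 3/8 + 1/8*3/4) = [29/64, 15/32)
  'b': [3/8 + 1/8*3/4, 3/8 + 1/8*1/1) = [15/32, 1/2)
  emit 'c', narrow to [7/16, 29/64)
Step 4: interval [7/16, 29/64), width = 29/64 - 7/16 = 1/64
  'd': [7/16 + 1/64*0/1, 7/16 + 1/64*1/2) = [7/16, 57/128)
  'c': [7/16 + 1/64*1/2, 7/16 + 1/64*5/8) = [57/128, 229/512)
  'e': [7/16 + 1/64*5/8, 7/16 + 1/64*3/4) = [229/512, 115/256)
  'b': [7/16 + 1/64*3/4, 7/16 + 1/64*1/1) = [115/256, 29/64) <- contains code 231/512
  emit 'b', narrow to [115/256, 29/64)

Answer: dbcb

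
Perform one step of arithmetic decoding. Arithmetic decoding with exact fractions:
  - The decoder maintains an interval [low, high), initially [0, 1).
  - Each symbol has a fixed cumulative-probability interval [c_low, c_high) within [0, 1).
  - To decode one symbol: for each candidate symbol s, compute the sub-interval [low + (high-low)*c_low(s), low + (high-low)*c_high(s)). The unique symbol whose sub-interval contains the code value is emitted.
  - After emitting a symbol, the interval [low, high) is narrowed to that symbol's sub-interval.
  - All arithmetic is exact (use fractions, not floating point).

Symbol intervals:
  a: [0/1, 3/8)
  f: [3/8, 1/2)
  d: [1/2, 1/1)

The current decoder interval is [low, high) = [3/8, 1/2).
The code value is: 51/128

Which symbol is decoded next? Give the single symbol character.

Answer: a

Derivation:
Interval width = high − low = 1/2 − 3/8 = 1/8
Scaled code = (code − low) / width = (51/128 − 3/8) / 1/8 = 3/16
  a: [0/1, 3/8) ← scaled code falls here ✓
  f: [3/8, 1/2) 
  d: [1/2, 1/1) 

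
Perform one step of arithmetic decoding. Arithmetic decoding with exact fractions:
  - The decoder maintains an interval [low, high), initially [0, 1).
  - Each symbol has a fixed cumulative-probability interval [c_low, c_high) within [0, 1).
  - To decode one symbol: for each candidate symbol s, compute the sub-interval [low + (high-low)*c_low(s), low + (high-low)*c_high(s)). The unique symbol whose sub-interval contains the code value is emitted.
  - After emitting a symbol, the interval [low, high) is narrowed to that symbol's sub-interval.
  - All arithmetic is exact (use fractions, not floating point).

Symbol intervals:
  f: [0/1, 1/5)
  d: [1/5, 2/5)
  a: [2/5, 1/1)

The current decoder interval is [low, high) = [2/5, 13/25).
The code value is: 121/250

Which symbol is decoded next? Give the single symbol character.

Interval width = high − low = 13/25 − 2/5 = 3/25
Scaled code = (code − low) / width = (121/250 − 2/5) / 3/25 = 7/10
  f: [0/1, 1/5) 
  d: [1/5, 2/5) 
  a: [2/5, 1/1) ← scaled code falls here ✓

Answer: a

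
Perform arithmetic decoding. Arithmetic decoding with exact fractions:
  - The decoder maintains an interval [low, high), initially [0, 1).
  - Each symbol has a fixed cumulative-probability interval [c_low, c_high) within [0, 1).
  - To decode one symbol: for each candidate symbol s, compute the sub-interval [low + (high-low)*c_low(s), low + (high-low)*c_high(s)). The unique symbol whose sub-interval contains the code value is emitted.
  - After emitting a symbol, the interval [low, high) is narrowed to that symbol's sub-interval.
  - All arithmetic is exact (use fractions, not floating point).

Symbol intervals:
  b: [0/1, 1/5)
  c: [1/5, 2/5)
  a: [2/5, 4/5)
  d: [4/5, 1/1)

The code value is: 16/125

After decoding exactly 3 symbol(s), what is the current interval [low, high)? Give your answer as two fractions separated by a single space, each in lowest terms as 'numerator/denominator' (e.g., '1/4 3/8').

Step 1: interval [0/1, 1/1), width = 1/1 - 0/1 = 1/1
  'b': [0/1 + 1/1*0/1, 0/1 + 1/1*1/5) = [0/1, 1/5) <- contains code 16/125
  'c': [0/1 + 1/1*1/5, 0/1 + 1/1*2/5) = [1/5, 2/5)
  'a': [0/1 + 1/1*2/5, 0/1 + 1/1*4/5) = [2/5, 4/5)
  'd': [0/1 + 1/1*4/5, 0/1 + 1/1*1/1) = [4/5, 1/1)
  emit 'b', narrow to [0/1, 1/5)
Step 2: interval [0/1, 1/5), width = 1/5 - 0/1 = 1/5
  'b': [0/1 + 1/5*0/1, 0/1 + 1/5*1/5) = [0/1, 1/25)
  'c': [0/1 + 1/5*1/5, 0/1 + 1/5*2/5) = [1/25, 2/25)
  'a': [0/1 + 1/5*2/5, 0/1 + 1/5*4/5) = [2/25, 4/25) <- contains code 16/125
  'd': [0/1 + 1/5*4/5, 0/1 + 1/5*1/1) = [4/25, 1/5)
  emit 'a', narrow to [2/25, 4/25)
Step 3: interval [2/25, 4/25), width = 4/25 - 2/25 = 2/25
  'b': [2/25 + 2/25*0/1, 2/25 + 2/25*1/5) = [2/25, 12/125)
  'c': [2/25 + 2/25*1/5, 2/25 + 2/25*2/5) = [12/125, 14/125)
  'a': [2/25 + 2/25*2/5, 2/25 + 2/25*4/5) = [14/125, 18/125) <- contains code 16/125
  'd': [2/25 + 2/25*4/5, 2/25 + 2/25*1/1) = [18/125, 4/25)
  emit 'a', narrow to [14/125, 18/125)

Answer: 14/125 18/125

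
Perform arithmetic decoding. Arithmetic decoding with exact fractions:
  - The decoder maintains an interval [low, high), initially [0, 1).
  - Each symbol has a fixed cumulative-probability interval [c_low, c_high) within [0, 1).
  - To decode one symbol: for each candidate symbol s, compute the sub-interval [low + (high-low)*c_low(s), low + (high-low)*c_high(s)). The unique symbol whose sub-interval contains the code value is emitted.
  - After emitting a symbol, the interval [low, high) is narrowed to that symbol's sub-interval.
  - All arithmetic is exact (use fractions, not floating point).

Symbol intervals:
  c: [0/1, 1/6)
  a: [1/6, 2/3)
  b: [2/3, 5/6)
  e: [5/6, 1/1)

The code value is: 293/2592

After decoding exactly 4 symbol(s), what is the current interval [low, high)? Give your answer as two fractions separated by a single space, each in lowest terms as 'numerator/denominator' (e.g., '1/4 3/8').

Answer: 145/1296 37/324

Derivation:
Step 1: interval [0/1, 1/1), width = 1/1 - 0/1 = 1/1
  'c': [0/1 + 1/1*0/1, 0/1 + 1/1*1/6) = [0/1, 1/6) <- contains code 293/2592
  'a': [0/1 + 1/1*1/6, 0/1 + 1/1*2/3) = [1/6, 2/3)
  'b': [0/1 + 1/1*2/3, 0/1 + 1/1*5/6) = [2/3, 5/6)
  'e': [0/1 + 1/1*5/6, 0/1 + 1/1*1/1) = [5/6, 1/1)
  emit 'c', narrow to [0/1, 1/6)
Step 2: interval [0/1, 1/6), width = 1/6 - 0/1 = 1/6
  'c': [0/1 + 1/6*0/1, 0/1 + 1/6*1/6) = [0/1, 1/36)
  'a': [0/1 + 1/6*1/6, 0/1 + 1/6*2/3) = [1/36, 1/9)
  'b': [0/1 + 1/6*2/3, 0/1 + 1/6*5/6) = [1/9, 5/36) <- contains code 293/2592
  'e': [0/1 + 1/6*5/6, 0/1 + 1/6*1/1) = [5/36, 1/6)
  emit 'b', narrow to [1/9, 5/36)
Step 3: interval [1/9, 5/36), width = 5/36 - 1/9 = 1/36
  'c': [1/9 + 1/36*0/1, 1/9 + 1/36*1/6) = [1/9, 25/216) <- contains code 293/2592
  'a': [1/9 + 1/36*1/6, 1/9 + 1/36*2/3) = [25/216, 7/54)
  'b': [1/9 + 1/36*2/3, 1/9 + 1/36*5/6) = [7/54, 29/216)
  'e': [1/9 + 1/36*5/6, 1/9 + 1/36*1/1) = [29/216, 5/36)
  emit 'c', narrow to [1/9, 25/216)
Step 4: interval [1/9, 25/216), width = 25/216 - 1/9 = 1/216
  'c': [1/9 + 1/216*0/1, 1/9 + 1/216*1/6) = [1/9, 145/1296)
  'a': [1/9 + 1/216*1/6, 1/9 + 1/216*2/3) = [145/1296, 37/324) <- contains code 293/2592
  'b': [1/9 + 1/216*2/3, 1/9 + 1/216*5/6) = [37/324, 149/1296)
  'e': [1/9 + 1/216*5/6, 1/9 + 1/216*1/1) = [149/1296, 25/216)
  emit 'a', narrow to [145/1296, 37/324)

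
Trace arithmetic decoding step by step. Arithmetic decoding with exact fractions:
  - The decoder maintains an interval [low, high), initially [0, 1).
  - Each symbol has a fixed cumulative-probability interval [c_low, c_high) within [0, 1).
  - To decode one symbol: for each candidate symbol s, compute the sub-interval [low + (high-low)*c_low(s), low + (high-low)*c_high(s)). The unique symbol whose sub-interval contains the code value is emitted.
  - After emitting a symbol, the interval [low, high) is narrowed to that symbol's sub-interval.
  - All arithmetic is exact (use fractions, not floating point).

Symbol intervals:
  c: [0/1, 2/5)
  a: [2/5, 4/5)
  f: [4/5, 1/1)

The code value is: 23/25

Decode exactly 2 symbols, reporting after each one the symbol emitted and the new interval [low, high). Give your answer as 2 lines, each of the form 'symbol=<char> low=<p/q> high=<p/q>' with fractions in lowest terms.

Step 1: interval [0/1, 1/1), width = 1/1 - 0/1 = 1/1
  'c': [0/1 + 1/1*0/1, 0/1 + 1/1*2/5) = [0/1, 2/5)
  'a': [0/1 + 1/1*2/5, 0/1 + 1/1*4/5) = [2/5, 4/5)
  'f': [0/1 + 1/1*4/5, 0/1 + 1/1*1/1) = [4/5, 1/1) <- contains code 23/25
  emit 'f', narrow to [4/5, 1/1)
Step 2: interval [4/5, 1/1), width = 1/1 - 4/5 = 1/5
  'c': [4/5 + 1/5*0/1, 4/5 + 1/5*2/5) = [4/5, 22/25)
  'a': [4/5 + 1/5*2/5, 4/5 + 1/5*4/5) = [22/25, 24/25) <- contains code 23/25
  'f': [4/5 + 1/5*4/5, 4/5 + 1/5*1/1) = [24/25, 1/1)
  emit 'a', narrow to [22/25, 24/25)

Answer: symbol=f low=4/5 high=1/1
symbol=a low=22/25 high=24/25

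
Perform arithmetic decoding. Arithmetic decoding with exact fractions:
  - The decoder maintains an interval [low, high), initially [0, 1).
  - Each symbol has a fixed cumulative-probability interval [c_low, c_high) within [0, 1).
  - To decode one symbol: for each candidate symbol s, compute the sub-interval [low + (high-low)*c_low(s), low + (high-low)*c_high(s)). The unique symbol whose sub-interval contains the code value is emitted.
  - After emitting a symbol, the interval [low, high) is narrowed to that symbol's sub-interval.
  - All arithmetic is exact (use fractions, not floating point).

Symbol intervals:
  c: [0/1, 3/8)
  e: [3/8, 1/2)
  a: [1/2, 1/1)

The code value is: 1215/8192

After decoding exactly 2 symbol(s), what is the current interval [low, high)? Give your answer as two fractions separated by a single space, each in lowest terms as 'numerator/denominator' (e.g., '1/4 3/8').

Answer: 9/64 3/16

Derivation:
Step 1: interval [0/1, 1/1), width = 1/1 - 0/1 = 1/1
  'c': [0/1 + 1/1*0/1, 0/1 + 1/1*3/8) = [0/1, 3/8) <- contains code 1215/8192
  'e': [0/1 + 1/1*3/8, 0/1 + 1/1*1/2) = [3/8, 1/2)
  'a': [0/1 + 1/1*1/2, 0/1 + 1/1*1/1) = [1/2, 1/1)
  emit 'c', narrow to [0/1, 3/8)
Step 2: interval [0/1, 3/8), width = 3/8 - 0/1 = 3/8
  'c': [0/1 + 3/8*0/1, 0/1 + 3/8*3/8) = [0/1, 9/64)
  'e': [0/1 + 3/8*3/8, 0/1 + 3/8*1/2) = [9/64, 3/16) <- contains code 1215/8192
  'a': [0/1 + 3/8*1/2, 0/1 + 3/8*1/1) = [3/16, 3/8)
  emit 'e', narrow to [9/64, 3/16)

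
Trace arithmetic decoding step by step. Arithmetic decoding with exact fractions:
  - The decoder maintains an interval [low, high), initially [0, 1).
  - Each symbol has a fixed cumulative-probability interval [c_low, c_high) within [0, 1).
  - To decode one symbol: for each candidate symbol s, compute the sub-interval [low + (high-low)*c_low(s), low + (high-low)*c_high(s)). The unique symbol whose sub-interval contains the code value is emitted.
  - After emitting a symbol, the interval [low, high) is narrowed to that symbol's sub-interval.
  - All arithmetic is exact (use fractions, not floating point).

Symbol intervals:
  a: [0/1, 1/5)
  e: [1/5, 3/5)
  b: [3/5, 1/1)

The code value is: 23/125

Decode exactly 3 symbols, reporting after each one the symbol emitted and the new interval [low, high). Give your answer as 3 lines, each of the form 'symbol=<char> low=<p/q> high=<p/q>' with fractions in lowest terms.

Step 1: interval [0/1, 1/1), width = 1/1 - 0/1 = 1/1
  'a': [0/1 + 1/1*0/1, 0/1 + 1/1*1/5) = [0/1, 1/5) <- contains code 23/125
  'e': [0/1 + 1/1*1/5, 0/1 + 1/1*3/5) = [1/5, 3/5)
  'b': [0/1 + 1/1*3/5, 0/1 + 1/1*1/1) = [3/5, 1/1)
  emit 'a', narrow to [0/1, 1/5)
Step 2: interval [0/1, 1/5), width = 1/5 - 0/1 = 1/5
  'a': [0/1 + 1/5*0/1, 0/1 + 1/5*1/5) = [0/1, 1/25)
  'e': [0/1 + 1/5*1/5, 0/1 + 1/5*3/5) = [1/25, 3/25)
  'b': [0/1 + 1/5*3/5, 0/1 + 1/5*1/1) = [3/25, 1/5) <- contains code 23/125
  emit 'b', narrow to [3/25, 1/5)
Step 3: interval [3/25, 1/5), width = 1/5 - 3/25 = 2/25
  'a': [3/25 + 2/25*0/1, 3/25 + 2/25*1/5) = [3/25, 17/125)
  'e': [3/25 + 2/25*1/5, 3/25 + 2/25*3/5) = [17/125, 21/125)
  'b': [3/25 + 2/25*3/5, 3/25 + 2/25*1/1) = [21/125, 1/5) <- contains code 23/125
  emit 'b', narrow to [21/125, 1/5)

Answer: symbol=a low=0/1 high=1/5
symbol=b low=3/25 high=1/5
symbol=b low=21/125 high=1/5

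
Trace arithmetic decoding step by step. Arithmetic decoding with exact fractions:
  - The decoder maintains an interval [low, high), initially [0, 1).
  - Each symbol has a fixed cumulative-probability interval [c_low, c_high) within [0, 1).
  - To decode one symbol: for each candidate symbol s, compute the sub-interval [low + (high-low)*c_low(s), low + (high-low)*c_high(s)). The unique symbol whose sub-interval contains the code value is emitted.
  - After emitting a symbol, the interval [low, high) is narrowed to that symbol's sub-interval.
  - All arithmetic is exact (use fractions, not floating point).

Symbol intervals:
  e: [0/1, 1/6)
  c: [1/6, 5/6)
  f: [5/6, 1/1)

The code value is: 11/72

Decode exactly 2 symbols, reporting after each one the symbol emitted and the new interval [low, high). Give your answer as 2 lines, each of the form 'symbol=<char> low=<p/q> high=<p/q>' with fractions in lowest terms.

Answer: symbol=e low=0/1 high=1/6
symbol=f low=5/36 high=1/6

Derivation:
Step 1: interval [0/1, 1/1), width = 1/1 - 0/1 = 1/1
  'e': [0/1 + 1/1*0/1, 0/1 + 1/1*1/6) = [0/1, 1/6) <- contains code 11/72
  'c': [0/1 + 1/1*1/6, 0/1 + 1/1*5/6) = [1/6, 5/6)
  'f': [0/1 + 1/1*5/6, 0/1 + 1/1*1/1) = [5/6, 1/1)
  emit 'e', narrow to [0/1, 1/6)
Step 2: interval [0/1, 1/6), width = 1/6 - 0/1 = 1/6
  'e': [0/1 + 1/6*0/1, 0/1 + 1/6*1/6) = [0/1, 1/36)
  'c': [0/1 + 1/6*1/6, 0/1 + 1/6*5/6) = [1/36, 5/36)
  'f': [0/1 + 1/6*5/6, 0/1 + 1/6*1/1) = [5/36, 1/6) <- contains code 11/72
  emit 'f', narrow to [5/36, 1/6)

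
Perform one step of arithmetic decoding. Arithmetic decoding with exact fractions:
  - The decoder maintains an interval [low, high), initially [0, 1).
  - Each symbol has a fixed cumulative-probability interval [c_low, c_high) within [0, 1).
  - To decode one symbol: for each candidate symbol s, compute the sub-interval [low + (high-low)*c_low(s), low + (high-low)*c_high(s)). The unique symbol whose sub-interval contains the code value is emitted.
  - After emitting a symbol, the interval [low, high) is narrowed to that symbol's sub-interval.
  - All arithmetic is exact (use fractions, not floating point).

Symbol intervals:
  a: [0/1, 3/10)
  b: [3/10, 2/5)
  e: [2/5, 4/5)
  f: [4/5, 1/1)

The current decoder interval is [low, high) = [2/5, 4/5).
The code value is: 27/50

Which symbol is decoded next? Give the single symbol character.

Interval width = high − low = 4/5 − 2/5 = 2/5
Scaled code = (code − low) / width = (27/50 − 2/5) / 2/5 = 7/20
  a: [0/1, 3/10) 
  b: [3/10, 2/5) ← scaled code falls here ✓
  e: [2/5, 4/5) 
  f: [4/5, 1/1) 

Answer: b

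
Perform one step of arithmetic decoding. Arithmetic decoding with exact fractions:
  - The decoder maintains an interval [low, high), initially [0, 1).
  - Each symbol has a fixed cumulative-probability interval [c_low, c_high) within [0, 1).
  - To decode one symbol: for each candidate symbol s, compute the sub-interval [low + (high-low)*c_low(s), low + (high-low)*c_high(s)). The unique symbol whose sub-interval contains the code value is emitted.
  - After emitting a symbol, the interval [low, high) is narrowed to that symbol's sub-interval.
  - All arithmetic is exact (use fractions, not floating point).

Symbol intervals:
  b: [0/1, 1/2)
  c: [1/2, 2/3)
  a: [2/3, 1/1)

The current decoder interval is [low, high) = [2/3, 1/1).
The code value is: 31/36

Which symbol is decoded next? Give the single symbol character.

Answer: c

Derivation:
Interval width = high − low = 1/1 − 2/3 = 1/3
Scaled code = (code − low) / width = (31/36 − 2/3) / 1/3 = 7/12
  b: [0/1, 1/2) 
  c: [1/2, 2/3) ← scaled code falls here ✓
  a: [2/3, 1/1) 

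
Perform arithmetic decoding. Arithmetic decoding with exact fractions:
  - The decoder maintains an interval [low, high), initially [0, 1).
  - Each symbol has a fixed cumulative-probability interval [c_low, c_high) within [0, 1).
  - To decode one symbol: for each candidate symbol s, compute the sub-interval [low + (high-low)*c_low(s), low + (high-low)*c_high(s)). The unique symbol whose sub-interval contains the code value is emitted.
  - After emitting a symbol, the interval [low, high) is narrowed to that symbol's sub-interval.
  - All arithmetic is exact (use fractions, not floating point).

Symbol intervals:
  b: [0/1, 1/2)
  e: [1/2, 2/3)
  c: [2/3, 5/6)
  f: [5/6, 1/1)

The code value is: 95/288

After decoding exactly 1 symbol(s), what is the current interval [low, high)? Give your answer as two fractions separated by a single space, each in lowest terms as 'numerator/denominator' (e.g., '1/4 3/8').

Answer: 0/1 1/2

Derivation:
Step 1: interval [0/1, 1/1), width = 1/1 - 0/1 = 1/1
  'b': [0/1 + 1/1*0/1, 0/1 + 1/1*1/2) = [0/1, 1/2) <- contains code 95/288
  'e': [0/1 + 1/1*1/2, 0/1 + 1/1*2/3) = [1/2, 2/3)
  'c': [0/1 + 1/1*2/3, 0/1 + 1/1*5/6) = [2/3, 5/6)
  'f': [0/1 + 1/1*5/6, 0/1 + 1/1*1/1) = [5/6, 1/1)
  emit 'b', narrow to [0/1, 1/2)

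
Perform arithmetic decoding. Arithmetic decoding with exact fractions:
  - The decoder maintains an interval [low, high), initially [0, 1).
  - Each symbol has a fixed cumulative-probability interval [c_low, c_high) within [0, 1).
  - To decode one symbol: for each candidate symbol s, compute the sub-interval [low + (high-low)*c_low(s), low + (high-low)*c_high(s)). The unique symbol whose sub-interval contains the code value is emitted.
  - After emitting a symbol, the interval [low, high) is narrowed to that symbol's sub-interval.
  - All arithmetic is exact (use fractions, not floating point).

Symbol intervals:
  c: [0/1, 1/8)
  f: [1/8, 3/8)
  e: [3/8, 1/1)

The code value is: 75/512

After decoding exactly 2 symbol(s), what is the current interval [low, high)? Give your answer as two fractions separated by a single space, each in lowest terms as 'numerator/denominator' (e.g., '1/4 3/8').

Answer: 1/8 5/32

Derivation:
Step 1: interval [0/1, 1/1), width = 1/1 - 0/1 = 1/1
  'c': [0/1 + 1/1*0/1, 0/1 + 1/1*1/8) = [0/1, 1/8)
  'f': [0/1 + 1/1*1/8, 0/1 + 1/1*3/8) = [1/8, 3/8) <- contains code 75/512
  'e': [0/1 + 1/1*3/8, 0/1 + 1/1*1/1) = [3/8, 1/1)
  emit 'f', narrow to [1/8, 3/8)
Step 2: interval [1/8, 3/8), width = 3/8 - 1/8 = 1/4
  'c': [1/8 + 1/4*0/1, 1/8 + 1/4*1/8) = [1/8, 5/32) <- contains code 75/512
  'f': [1/8 + 1/4*1/8, 1/8 + 1/4*3/8) = [5/32, 7/32)
  'e': [1/8 + 1/4*3/8, 1/8 + 1/4*1/1) = [7/32, 3/8)
  emit 'c', narrow to [1/8, 5/32)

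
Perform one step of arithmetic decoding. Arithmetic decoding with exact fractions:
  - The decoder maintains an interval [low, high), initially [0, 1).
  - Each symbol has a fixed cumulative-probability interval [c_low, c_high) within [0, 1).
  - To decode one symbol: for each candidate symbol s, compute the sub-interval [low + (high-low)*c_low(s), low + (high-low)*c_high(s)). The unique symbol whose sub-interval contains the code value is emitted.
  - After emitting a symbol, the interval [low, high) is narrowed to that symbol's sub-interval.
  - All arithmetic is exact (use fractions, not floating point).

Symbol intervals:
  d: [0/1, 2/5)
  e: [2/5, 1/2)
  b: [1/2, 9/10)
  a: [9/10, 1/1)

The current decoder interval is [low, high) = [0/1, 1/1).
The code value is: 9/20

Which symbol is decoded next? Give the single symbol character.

Interval width = high − low = 1/1 − 0/1 = 1/1
Scaled code = (code − low) / width = (9/20 − 0/1) / 1/1 = 9/20
  d: [0/1, 2/5) 
  e: [2/5, 1/2) ← scaled code falls here ✓
  b: [1/2, 9/10) 
  a: [9/10, 1/1) 

Answer: e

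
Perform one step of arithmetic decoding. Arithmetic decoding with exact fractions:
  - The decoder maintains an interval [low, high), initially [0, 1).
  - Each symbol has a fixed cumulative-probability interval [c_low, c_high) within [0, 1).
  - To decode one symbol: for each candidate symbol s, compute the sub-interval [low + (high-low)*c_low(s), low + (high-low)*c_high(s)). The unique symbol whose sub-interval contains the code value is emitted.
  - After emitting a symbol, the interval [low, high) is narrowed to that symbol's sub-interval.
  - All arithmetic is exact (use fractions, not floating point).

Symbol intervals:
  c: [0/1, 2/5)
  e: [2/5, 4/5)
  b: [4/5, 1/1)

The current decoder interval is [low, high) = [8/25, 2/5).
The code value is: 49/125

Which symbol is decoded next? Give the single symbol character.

Interval width = high − low = 2/5 − 8/25 = 2/25
Scaled code = (code − low) / width = (49/125 − 8/25) / 2/25 = 9/10
  c: [0/1, 2/5) 
  e: [2/5, 4/5) 
  b: [4/5, 1/1) ← scaled code falls here ✓

Answer: b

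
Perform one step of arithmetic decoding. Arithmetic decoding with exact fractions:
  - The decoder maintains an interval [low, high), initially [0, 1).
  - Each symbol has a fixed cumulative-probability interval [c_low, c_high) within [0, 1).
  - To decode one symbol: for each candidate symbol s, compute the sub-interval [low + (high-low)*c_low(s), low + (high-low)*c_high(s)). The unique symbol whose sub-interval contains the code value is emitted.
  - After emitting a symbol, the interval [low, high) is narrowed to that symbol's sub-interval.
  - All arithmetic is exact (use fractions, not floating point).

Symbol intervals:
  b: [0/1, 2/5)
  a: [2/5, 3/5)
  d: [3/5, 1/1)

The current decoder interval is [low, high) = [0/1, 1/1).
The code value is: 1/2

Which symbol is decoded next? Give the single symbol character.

Answer: a

Derivation:
Interval width = high − low = 1/1 − 0/1 = 1/1
Scaled code = (code − low) / width = (1/2 − 0/1) / 1/1 = 1/2
  b: [0/1, 2/5) 
  a: [2/5, 3/5) ← scaled code falls here ✓
  d: [3/5, 1/1) 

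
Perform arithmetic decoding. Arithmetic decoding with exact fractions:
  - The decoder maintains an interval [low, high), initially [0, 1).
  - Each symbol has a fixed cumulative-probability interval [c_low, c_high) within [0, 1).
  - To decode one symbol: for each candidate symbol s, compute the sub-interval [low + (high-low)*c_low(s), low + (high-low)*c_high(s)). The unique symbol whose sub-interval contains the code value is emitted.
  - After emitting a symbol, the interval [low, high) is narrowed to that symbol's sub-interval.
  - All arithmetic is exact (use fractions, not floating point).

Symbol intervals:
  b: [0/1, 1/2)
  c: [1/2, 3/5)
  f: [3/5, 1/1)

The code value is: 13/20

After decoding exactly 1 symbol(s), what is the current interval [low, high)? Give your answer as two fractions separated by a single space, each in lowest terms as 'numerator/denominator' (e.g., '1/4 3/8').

Step 1: interval [0/1, 1/1), width = 1/1 - 0/1 = 1/1
  'b': [0/1 + 1/1*0/1, 0/1 + 1/1*1/2) = [0/1, 1/2)
  'c': [0/1 + 1/1*1/2, 0/1 + 1/1*3/5) = [1/2, 3/5)
  'f': [0/1 + 1/1*3/5, 0/1 + 1/1*1/1) = [3/5, 1/1) <- contains code 13/20
  emit 'f', narrow to [3/5, 1/1)

Answer: 3/5 1/1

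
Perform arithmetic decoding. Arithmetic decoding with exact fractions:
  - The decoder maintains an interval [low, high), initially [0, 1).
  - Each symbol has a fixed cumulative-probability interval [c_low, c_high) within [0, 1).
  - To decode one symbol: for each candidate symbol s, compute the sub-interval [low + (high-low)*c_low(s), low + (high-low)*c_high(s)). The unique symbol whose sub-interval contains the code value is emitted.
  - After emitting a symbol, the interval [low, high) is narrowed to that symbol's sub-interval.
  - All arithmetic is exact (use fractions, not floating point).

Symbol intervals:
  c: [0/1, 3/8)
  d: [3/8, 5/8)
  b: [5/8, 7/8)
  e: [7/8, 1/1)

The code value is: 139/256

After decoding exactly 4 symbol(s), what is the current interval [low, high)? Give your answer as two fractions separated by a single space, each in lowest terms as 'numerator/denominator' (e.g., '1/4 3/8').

Step 1: interval [0/1, 1/1), width = 1/1 - 0/1 = 1/1
  'c': [0/1 + 1/1*0/1, 0/1 + 1/1*3/8) = [0/1, 3/8)
  'd': [0/1 + 1/1*3/8, 0/1 + 1/1*5/8) = [3/8, 5/8) <- contains code 139/256
  'b': [0/1 + 1/1*5/8, 0/1 + 1/1*7/8) = [5/8, 7/8)
  'e': [0/1 + 1/1*7/8, 0/1 + 1/1*1/1) = [7/8, 1/1)
  emit 'd', narrow to [3/8, 5/8)
Step 2: interval [3/8, 5/8), width = 5/8 - 3/8 = 1/4
  'c': [3/8 + 1/4*0/1, 3/8 + 1/4*3/8) = [3/8, 15/32)
  'd': [3/8 + 1/4*3/8, 3/8 + 1/4*5/8) = [15/32, 17/32)
  'b': [3/8 + 1/4*5/8, 3/8 + 1/4*7/8) = [17/32, 19/32) <- contains code 139/256
  'e': [3/8 + 1/4*7/8, 3/8 + 1/4*1/1) = [19/32, 5/8)
  emit 'b', narrow to [17/32, 19/32)
Step 3: interval [17/32, 19/32), width = 19/32 - 17/32 = 1/16
  'c': [17/32 + 1/16*0/1, 17/32 + 1/16*3/8) = [17/32, 71/128) <- contains code 139/256
  'd': [17/32 + 1/16*3/8, 17/32 + 1/16*5/8) = [71/128, 73/128)
  'b': [17/32 + 1/16*5/8, 17/32 + 1/16*7/8) = [73/128, 75/128)
  'e': [17/32 + 1/16*7/8, 17/32 + 1/16*1/1) = [75/128, 19/32)
  emit 'c', narrow to [17/32, 71/128)
Step 4: interval [17/32, 71/128), width = 71/128 - 17/32 = 3/128
  'c': [17/32 + 3/128*0/1, 17/32 + 3/128*3/8) = [17/32, 553/1024)
  'd': [17/32 + 3/128*3/8, 17/32 + 3/128*5/8) = [553/1024, 559/1024) <- contains code 139/256
  'b': [17/32 + 3/128*5/8, 17/32 + 3/128*7/8) = [559/1024, 565/1024)
  'e': [17/32 + 3/128*7/8, 17/32 + 3/128*1/1) = [565/1024, 71/128)
  emit 'd', narrow to [553/1024, 559/1024)

Answer: 553/1024 559/1024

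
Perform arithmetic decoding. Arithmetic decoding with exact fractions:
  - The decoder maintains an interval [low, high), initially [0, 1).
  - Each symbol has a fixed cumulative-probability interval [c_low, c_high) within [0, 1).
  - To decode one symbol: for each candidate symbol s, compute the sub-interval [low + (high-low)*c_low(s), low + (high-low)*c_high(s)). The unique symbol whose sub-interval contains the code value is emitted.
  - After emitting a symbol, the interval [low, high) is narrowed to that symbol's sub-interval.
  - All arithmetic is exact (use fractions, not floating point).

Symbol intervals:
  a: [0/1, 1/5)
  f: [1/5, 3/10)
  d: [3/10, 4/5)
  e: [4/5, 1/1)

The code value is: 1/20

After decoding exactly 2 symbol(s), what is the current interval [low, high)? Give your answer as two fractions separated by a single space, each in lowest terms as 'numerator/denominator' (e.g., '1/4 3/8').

Step 1: interval [0/1, 1/1), width = 1/1 - 0/1 = 1/1
  'a': [0/1 + 1/1*0/1, 0/1 + 1/1*1/5) = [0/1, 1/5) <- contains code 1/20
  'f': [0/1 + 1/1*1/5, 0/1 + 1/1*3/10) = [1/5, 3/10)
  'd': [0/1 + 1/1*3/10, 0/1 + 1/1*4/5) = [3/10, 4/5)
  'e': [0/1 + 1/1*4/5, 0/1 + 1/1*1/1) = [4/5, 1/1)
  emit 'a', narrow to [0/1, 1/5)
Step 2: interval [0/1, 1/5), width = 1/5 - 0/1 = 1/5
  'a': [0/1 + 1/5*0/1, 0/1 + 1/5*1/5) = [0/1, 1/25)
  'f': [0/1 + 1/5*1/5, 0/1 + 1/5*3/10) = [1/25, 3/50) <- contains code 1/20
  'd': [0/1 + 1/5*3/10, 0/1 + 1/5*4/5) = [3/50, 4/25)
  'e': [0/1 + 1/5*4/5, 0/1 + 1/5*1/1) = [4/25, 1/5)
  emit 'f', narrow to [1/25, 3/50)

Answer: 1/25 3/50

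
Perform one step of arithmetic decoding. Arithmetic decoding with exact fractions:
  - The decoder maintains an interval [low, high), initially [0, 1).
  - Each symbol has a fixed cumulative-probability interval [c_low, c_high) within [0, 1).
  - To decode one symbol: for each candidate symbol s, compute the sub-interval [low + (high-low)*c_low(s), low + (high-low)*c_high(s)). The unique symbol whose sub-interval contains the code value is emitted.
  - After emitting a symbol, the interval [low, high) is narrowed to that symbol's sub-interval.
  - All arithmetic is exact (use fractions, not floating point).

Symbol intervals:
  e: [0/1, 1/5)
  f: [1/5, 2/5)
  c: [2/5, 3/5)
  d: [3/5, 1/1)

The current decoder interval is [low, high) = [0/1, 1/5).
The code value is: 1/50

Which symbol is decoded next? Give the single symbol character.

Interval width = high − low = 1/5 − 0/1 = 1/5
Scaled code = (code − low) / width = (1/50 − 0/1) / 1/5 = 1/10
  e: [0/1, 1/5) ← scaled code falls here ✓
  f: [1/5, 2/5) 
  c: [2/5, 3/5) 
  d: [3/5, 1/1) 

Answer: e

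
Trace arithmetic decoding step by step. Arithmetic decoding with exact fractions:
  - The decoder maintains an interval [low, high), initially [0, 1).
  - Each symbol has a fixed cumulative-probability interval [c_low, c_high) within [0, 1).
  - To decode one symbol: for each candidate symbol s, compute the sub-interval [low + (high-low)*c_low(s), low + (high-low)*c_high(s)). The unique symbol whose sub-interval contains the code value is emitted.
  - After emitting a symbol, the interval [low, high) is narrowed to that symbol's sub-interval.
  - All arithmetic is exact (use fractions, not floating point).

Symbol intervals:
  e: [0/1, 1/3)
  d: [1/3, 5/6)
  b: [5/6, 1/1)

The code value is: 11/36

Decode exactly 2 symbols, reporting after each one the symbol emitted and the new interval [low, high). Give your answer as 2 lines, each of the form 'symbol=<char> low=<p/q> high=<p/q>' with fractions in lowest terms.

Answer: symbol=e low=0/1 high=1/3
symbol=b low=5/18 high=1/3

Derivation:
Step 1: interval [0/1, 1/1), width = 1/1 - 0/1 = 1/1
  'e': [0/1 + 1/1*0/1, 0/1 + 1/1*1/3) = [0/1, 1/3) <- contains code 11/36
  'd': [0/1 + 1/1*1/3, 0/1 + 1/1*5/6) = [1/3, 5/6)
  'b': [0/1 + 1/1*5/6, 0/1 + 1/1*1/1) = [5/6, 1/1)
  emit 'e', narrow to [0/1, 1/3)
Step 2: interval [0/1, 1/3), width = 1/3 - 0/1 = 1/3
  'e': [0/1 + 1/3*0/1, 0/1 + 1/3*1/3) = [0/1, 1/9)
  'd': [0/1 + 1/3*1/3, 0/1 + 1/3*5/6) = [1/9, 5/18)
  'b': [0/1 + 1/3*5/6, 0/1 + 1/3*1/1) = [5/18, 1/3) <- contains code 11/36
  emit 'b', narrow to [5/18, 1/3)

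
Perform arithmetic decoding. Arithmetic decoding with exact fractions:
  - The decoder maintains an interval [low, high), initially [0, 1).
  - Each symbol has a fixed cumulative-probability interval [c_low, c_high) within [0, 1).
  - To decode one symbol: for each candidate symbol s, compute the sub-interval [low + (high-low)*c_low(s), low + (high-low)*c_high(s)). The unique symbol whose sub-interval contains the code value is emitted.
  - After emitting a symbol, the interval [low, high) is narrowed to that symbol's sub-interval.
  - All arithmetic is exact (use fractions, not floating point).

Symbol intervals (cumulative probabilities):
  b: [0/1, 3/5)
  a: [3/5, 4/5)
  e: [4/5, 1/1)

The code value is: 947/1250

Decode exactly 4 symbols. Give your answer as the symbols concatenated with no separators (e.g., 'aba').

Answer: aaea

Derivation:
Step 1: interval [0/1, 1/1), width = 1/1 - 0/1 = 1/1
  'b': [0/1 + 1/1*0/1, 0/1 + 1/1*3/5) = [0/1, 3/5)
  'a': [0/1 + 1/1*3/5, 0/1 + 1/1*4/5) = [3/5, 4/5) <- contains code 947/1250
  'e': [0/1 + 1/1*4/5, 0/1 + 1/1*1/1) = [4/5, 1/1)
  emit 'a', narrow to [3/5, 4/5)
Step 2: interval [3/5, 4/5), width = 4/5 - 3/5 = 1/5
  'b': [3/5 + 1/5*0/1, 3/5 + 1/5*3/5) = [3/5, 18/25)
  'a': [3/5 + 1/5*3/5, 3/5 + 1/5*4/5) = [18/25, 19/25) <- contains code 947/1250
  'e': [3/5 + 1/5*4/5, 3/5 + 1/5*1/1) = [19/25, 4/5)
  emit 'a', narrow to [18/25, 19/25)
Step 3: interval [18/25, 19/25), width = 19/25 - 18/25 = 1/25
  'b': [18/25 + 1/25*0/1, 18/25 + 1/25*3/5) = [18/25, 93/125)
  'a': [18/25 + 1/25*3/5, 18/25 + 1/25*4/5) = [93/125, 94/125)
  'e': [18/25 + 1/25*4/5, 18/25 + 1/25*1/1) = [94/125, 19/25) <- contains code 947/1250
  emit 'e', narrow to [94/125, 19/25)
Step 4: interval [94/125, 19/25), width = 19/25 - 94/125 = 1/125
  'b': [94/125 + 1/125*0/1, 94/125 + 1/125*3/5) = [94/125, 473/625)
  'a': [94/125 + 1/125*3/5, 94/125 + 1/125*4/5) = [473/625, 474/625) <- contains code 947/1250
  'e': [94/125 + 1/125*4/5, 94/125 + 1/125*1/1) = [474/625, 19/25)
  emit 'a', narrow to [473/625, 474/625)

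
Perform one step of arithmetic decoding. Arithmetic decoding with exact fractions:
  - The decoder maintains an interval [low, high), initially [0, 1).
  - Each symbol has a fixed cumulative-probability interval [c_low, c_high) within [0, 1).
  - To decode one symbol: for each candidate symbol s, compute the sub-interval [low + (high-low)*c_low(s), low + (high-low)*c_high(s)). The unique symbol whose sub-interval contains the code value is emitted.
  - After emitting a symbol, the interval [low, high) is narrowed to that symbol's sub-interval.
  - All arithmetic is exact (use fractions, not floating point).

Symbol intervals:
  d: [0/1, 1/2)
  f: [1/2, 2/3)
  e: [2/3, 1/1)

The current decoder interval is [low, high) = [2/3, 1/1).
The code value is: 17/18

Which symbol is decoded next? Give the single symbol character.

Interval width = high − low = 1/1 − 2/3 = 1/3
Scaled code = (code − low) / width = (17/18 − 2/3) / 1/3 = 5/6
  d: [0/1, 1/2) 
  f: [1/2, 2/3) 
  e: [2/3, 1/1) ← scaled code falls here ✓

Answer: e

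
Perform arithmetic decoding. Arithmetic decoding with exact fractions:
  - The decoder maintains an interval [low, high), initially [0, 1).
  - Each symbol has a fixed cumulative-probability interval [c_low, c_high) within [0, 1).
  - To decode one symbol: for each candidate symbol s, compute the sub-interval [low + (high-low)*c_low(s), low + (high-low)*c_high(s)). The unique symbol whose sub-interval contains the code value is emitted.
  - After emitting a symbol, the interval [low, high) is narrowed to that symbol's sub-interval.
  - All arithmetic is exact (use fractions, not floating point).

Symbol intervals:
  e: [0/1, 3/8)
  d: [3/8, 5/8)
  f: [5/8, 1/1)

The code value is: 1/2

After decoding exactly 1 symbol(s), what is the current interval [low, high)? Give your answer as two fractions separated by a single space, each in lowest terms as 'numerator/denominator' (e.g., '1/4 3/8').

Step 1: interval [0/1, 1/1), width = 1/1 - 0/1 = 1/1
  'e': [0/1 + 1/1*0/1, 0/1 + 1/1*3/8) = [0/1, 3/8)
  'd': [0/1 + 1/1*3/8, 0/1 + 1/1*5/8) = [3/8, 5/8) <- contains code 1/2
  'f': [0/1 + 1/1*5/8, 0/1 + 1/1*1/1) = [5/8, 1/1)
  emit 'd', narrow to [3/8, 5/8)

Answer: 3/8 5/8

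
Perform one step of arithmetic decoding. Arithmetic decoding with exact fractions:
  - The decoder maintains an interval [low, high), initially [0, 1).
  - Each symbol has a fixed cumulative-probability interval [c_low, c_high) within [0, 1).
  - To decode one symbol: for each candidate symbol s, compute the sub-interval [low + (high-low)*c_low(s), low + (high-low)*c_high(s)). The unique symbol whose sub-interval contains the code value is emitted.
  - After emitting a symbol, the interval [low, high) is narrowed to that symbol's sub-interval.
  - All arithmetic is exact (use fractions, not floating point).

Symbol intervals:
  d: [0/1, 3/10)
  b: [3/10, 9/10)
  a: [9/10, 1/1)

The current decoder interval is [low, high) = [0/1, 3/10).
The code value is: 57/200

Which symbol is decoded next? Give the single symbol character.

Answer: a

Derivation:
Interval width = high − low = 3/10 − 0/1 = 3/10
Scaled code = (code − low) / width = (57/200 − 0/1) / 3/10 = 19/20
  d: [0/1, 3/10) 
  b: [3/10, 9/10) 
  a: [9/10, 1/1) ← scaled code falls here ✓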